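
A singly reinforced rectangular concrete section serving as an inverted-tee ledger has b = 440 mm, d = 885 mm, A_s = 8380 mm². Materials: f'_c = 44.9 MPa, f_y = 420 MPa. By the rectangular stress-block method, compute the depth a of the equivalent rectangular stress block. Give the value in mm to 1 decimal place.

T = A_s f_y = 8380 × 420 = 3519600 N = 3519.6 kN.
Setting C = 0.85 f'_c a b equal to T: a = 3519600/(0.85 × 44.9 × 440) = 209.6 mm.

a ≈ 209.6 mm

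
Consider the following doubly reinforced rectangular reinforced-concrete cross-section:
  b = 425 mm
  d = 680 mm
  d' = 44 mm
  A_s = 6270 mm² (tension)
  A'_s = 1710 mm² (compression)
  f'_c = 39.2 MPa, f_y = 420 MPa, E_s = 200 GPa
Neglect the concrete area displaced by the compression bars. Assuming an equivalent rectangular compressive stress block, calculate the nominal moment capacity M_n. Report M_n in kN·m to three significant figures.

M_n ≈ 1630 kN·m

Assume both tension and compression steel yield.
Net tension couple steel: A_s − A'_s = 4560 mm².
a = (A_s − A'_s) f_y / (0.85 f'_c b) = 1915200/(0.85 × 39.2 × 425) = 135.24 mm.
c = a/β₁ = 135.24/0.77 = 175.64 mm; ε'_s = 0.003(c − d')/c = 0.0022 ≥ f_y/E_s = 0.0021, so compression steel does yield.
M_n = (A_s − A'_s) f_y (d − a/2) + A'_s f_y (d − d') = [1915200 × (680 − 67.62) + 718200 × (680 − 44)] × 10⁻⁶ = 1172.83 + 456.78 = 1629.61 kN·m.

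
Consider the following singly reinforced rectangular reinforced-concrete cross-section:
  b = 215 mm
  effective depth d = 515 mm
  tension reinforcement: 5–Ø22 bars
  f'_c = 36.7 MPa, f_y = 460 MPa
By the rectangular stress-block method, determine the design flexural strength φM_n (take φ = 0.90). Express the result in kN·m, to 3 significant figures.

A_s = 5 × 380 = 1900 mm².
T = A_s f_y = 1900 × 460 = 874000 N = 874 kN.
From C = T: a = T/(0.85 f'_c b) = 874000/(0.85 × 36.7 × 215) = 130.31 mm.
M_n = T(d − a/2) = 874 kN × (515 − 65.155) mm = 393.16 kN·m.
φM_n = 0.90 × 393.16 = 353.84 kN·m.

φM_n ≈ 354 kN·m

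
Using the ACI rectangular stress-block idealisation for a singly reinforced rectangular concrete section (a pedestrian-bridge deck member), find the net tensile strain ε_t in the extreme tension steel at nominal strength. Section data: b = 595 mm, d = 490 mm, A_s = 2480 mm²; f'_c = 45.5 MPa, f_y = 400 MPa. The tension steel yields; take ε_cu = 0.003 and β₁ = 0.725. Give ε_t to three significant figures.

a = A_s f_y/(0.85 f'_c b) = 43.11 mm.
β₁ = 0.725, so c = a/β₁ = 43.11/0.725 = 59.46 mm.
From the linear strain diagram with ε_cu = 0.003: ε_t = 0.003 (d − c)/c = 0.003 × (490 − 59.46)/59.46 = 0.0217.
Since ε_t ≥ 0.005, the section is tension-controlled.

ε_t ≈ 0.0217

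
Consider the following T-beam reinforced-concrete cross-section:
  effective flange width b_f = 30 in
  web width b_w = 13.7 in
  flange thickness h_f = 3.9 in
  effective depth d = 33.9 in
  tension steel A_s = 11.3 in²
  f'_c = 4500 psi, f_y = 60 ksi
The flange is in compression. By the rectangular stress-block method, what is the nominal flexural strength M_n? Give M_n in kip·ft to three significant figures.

M_n ≈ 1730 kip·ft

Tension: T = A_s f_y = 11.3 × 60 = 678 kips.
Try a within the flange: a = T/(0.85 f'_c b_f) = 678/(0.85 × 4.5 × 30) = 5.908 in.
a = 5.908 > h_f = 3.9 in: the block extends into the web. Split into flange-overhang and web parts.
C_f = 0.85 f'_c (b_f − b_w) h_f = 0.85 × 4.5 × (30 − 13.7) × 3.9 = 243.2 kips.
Remaining web compression depth: a_w = (T − C_f)/(0.85 f'_c b_w) = (678 − 243.2)/(0.85 × 4.5 × 13.7) = 8.297 in.
M_n = C_f(d − h_f/2) + (T − C_f)(d − a_w/2) = 243.2 × (33.9 − 1.95) + 434.8 × (33.9 − 4.1485) = 7770.2 + 12936.0 = 20706.2 kip·in.
M_n = 20706.2/12 = 1725.52 kip·ft.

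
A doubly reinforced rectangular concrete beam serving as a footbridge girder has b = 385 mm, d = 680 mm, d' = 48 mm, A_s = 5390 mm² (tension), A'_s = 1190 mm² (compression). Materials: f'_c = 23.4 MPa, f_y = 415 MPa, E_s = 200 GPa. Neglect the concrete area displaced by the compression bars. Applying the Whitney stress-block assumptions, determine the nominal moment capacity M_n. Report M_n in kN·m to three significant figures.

M_n ≈ 1300 kN·m

Assume both tension and compression steel yield.
Net tension couple steel: A_s − A'_s = 4200 mm².
a = (A_s − A'_s) f_y / (0.85 f'_c b) = 1743000/(0.85 × 23.4 × 385) = 227.62 mm.
c = a/β₁ = 227.62/0.85 = 267.79 mm; ε'_s = 0.003(c − d')/c = 0.0025 ≥ f_y/E_s = 0.0021, so compression steel does yield.
M_n = (A_s − A'_s) f_y (d − a/2) + A'_s f_y (d − d') = [1743000 × (680 − 113.81) + 493850 × (680 − 48)] × 10⁻⁶ = 986.87 + 312.11 = 1298.98 kN·m.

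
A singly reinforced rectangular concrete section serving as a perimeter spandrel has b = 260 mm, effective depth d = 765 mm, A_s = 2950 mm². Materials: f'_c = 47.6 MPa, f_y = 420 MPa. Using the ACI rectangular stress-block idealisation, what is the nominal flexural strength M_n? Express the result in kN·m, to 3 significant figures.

T = A_s f_y = 2950 × 420 = 1239000 N = 1239 kN.
From C = T: a = T/(0.85 f'_c b) = 1239000/(0.85 × 47.6 × 260) = 117.78 mm.
M_n = T(d − a/2) = 1239 kN × (765 − 58.89) mm = 874.87 kN·m.

M_n ≈ 875 kN·m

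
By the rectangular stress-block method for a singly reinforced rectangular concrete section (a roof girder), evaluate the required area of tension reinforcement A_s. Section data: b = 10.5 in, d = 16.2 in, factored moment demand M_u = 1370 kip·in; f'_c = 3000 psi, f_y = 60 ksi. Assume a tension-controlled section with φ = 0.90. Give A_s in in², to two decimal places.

A_s ≈ 1.79 in²

M_n = M_u/φ = 1370/0.90 = 1522.22 kip·in.
From M_n = 0.85 f'_c a b (d − a/2):
a = d − √(d² − 2M_n/(0.85 f'_c b)) = 16.2 − √(16.2² − 2 × 1522.22/(0.85 × 3 × 10.5)) = 4.004 in.
A_s = 0.85 f'_c a b / f_y = 0.85 × 3 × 4.004 × 10.5 / 60 = 1.787 in².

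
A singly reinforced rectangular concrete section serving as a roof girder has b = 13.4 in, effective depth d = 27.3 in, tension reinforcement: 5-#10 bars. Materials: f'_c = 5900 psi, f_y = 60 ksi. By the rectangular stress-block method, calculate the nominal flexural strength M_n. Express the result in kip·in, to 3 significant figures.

A_s = 5 × 1.27 = 6.35 in².
T = A_s f_y = 6.35 × 60 = 381 kips.
a = T/(0.85 f'_c b) = 381/(0.85 × 5.9 × 13.4) = 5.670 in.
M_n = T(d − a/2) = 381 × (27.3 − 2.835) = 9321.2 kip·in.

M_n ≈ 9320 kip·in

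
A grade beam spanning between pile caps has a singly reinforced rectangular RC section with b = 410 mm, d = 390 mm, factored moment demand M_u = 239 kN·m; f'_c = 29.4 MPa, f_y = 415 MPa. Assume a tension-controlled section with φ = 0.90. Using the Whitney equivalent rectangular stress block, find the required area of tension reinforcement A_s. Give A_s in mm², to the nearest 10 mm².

M_n = M_u/φ = 239/0.90 = 265.556 kN·m.
With M_n = 0.85 f'_c a b (d − a/2), solve the quadratic for a:
a = d − √(d² − 2M_n/(0.85 f'_c b)) = 390 − √(390² − 2 × 265.556×10⁶/(0.85 × 29.4 × 410)) = 73.36 mm.
A_s = 0.85 f'_c a b / f_y = 0.85 × 29.4 × 73.36 × 410 / 415 = 1811.2 mm².

A_s ≈ 1810 mm²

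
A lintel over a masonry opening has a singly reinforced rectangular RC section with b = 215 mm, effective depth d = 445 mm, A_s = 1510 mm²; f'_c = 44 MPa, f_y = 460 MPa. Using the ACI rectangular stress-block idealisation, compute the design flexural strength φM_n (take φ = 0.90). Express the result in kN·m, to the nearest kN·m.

T = A_s f_y = 1510 × 460 = 694600 N = 694.6 kN.
From C = T: a = T/(0.85 f'_c b) = 694600/(0.85 × 44 × 215) = 86.38 mm.
M_n = T(d − a/2) = 694.6 kN × (445 − 43.19) mm = 279.10 kN·m.
φM_n = 0.90 × 279.10 = 251.19 kN·m.

φM_n ≈ 251 kN·m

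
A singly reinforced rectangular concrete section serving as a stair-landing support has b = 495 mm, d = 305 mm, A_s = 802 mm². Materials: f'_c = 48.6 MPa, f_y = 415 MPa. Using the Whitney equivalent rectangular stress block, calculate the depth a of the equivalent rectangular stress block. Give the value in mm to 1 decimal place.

a ≈ 16.3 mm

T = A_s f_y = 802 × 415 = 332830 N = 332.83 kN.
Setting C = 0.85 f'_c a b equal to T: a = 332830/(0.85 × 48.6 × 495) = 16.3 mm.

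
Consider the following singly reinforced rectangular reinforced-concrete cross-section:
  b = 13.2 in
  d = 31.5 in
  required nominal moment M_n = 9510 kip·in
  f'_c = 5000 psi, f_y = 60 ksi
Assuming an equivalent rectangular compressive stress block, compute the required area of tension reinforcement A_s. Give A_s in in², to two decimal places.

A_s ≈ 5.56 in²

From M_n = 0.85 f'_c a b (d − a/2):
a = d − √(d² − 2M_n/(0.85 f'_c b)) = 31.5 − √(31.5² − 2 × 9510/(0.85 × 5 × 13.2)) = 5.942 in.
A_s = 0.85 f'_c a b / f_y = 0.85 × 5 × 5.942 × 13.2 / 60 = 5.556 in².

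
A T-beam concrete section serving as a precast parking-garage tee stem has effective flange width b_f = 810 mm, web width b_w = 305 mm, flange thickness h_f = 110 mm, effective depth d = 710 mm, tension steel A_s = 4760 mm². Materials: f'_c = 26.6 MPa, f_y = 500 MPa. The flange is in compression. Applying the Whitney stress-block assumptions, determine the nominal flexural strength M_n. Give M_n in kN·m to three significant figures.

M_n ≈ 1530 kN·m

Tension: T = A_s f_y = 4760 × 500 = 2380000 N.
Try a within the flange: a = T/(0.85 f'_c b_f) = 2380000/(0.85 × 26.6 × 810) = 129.95 mm.
a = 129.95 > h_f = 110 mm: the block extends into the web. Split into flange-overhang and web parts.
C_f = 0.85 f'_c (b_f − b_w) h_f = 0.85 × 26.6 × (810 − 305) × 110 = 1255986 N.
Remaining web compression depth: a_w = (T − C_f)/(0.85 f'_c b_w) = (2380000 − 1255986)/(0.85 × 26.6 × 305) = 162.99 mm.
M_n = C_f(d − h_f/2) + (T − C_f)(d − a_w/2) = 1255986 × (710 − 55) + 1124014 × (710 − 81.495) = 822.67 + 706.45 = 1529.12 × 10⁶ N·mm.
M_n = 1529.12 kN·m.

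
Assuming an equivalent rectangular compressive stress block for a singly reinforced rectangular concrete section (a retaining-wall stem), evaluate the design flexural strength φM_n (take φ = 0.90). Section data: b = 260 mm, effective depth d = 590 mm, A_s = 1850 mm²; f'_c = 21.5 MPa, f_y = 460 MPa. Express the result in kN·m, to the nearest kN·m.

φM_n ≈ 383 kN·m

T = A_s f_y = 1850 × 460 = 851000 N = 851 kN.
From C = T: a = T/(0.85 f'_c b) = 851000/(0.85 × 21.5 × 260) = 179.10 mm.
M_n = T(d − a/2) = 851 kN × (590 − 89.55) mm = 425.88 kN·m.
φM_n = 0.90 × 425.88 = 383.29 kN·m.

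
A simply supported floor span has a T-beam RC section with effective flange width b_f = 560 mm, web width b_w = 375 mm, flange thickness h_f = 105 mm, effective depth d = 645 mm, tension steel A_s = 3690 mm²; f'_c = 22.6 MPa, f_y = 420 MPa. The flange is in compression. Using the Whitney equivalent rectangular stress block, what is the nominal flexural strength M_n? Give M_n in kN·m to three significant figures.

Tension: T = A_s f_y = 3690 × 420 = 1549800 N.
Try a within the flange: a = T/(0.85 f'_c b_f) = 1549800/(0.85 × 22.6 × 560) = 144.07 mm.
a = 144.07 > h_f = 105 mm: the block extends into the web. Split into flange-overhang and web parts.
C_f = 0.85 f'_c (b_f − b_w) h_f = 0.85 × 22.6 × (560 − 375) × 105 = 373154 N.
Remaining web compression depth: a_w = (T − C_f)/(0.85 f'_c b_w) = (1549800 − 373154)/(0.85 × 22.6 × 375) = 163.34 mm.
M_n = C_f(d − h_f/2) + (T − C_f)(d − a_w/2) = 373154 × (645 − 52.5) + 1176646 × (645 − 81.67) = 221.09 + 662.84 = 883.93 × 10⁶ N·mm.
M_n = 883.93 kN·m.

M_n ≈ 884 kN·m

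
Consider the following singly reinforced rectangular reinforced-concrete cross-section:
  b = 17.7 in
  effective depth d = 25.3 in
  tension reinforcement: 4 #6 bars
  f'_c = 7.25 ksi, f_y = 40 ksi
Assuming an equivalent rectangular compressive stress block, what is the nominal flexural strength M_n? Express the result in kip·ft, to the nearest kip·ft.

M_n ≈ 147 kip·ft

A_s = 4 × 0.44 = 1.76 in².
T = A_s f_y = 1.76 × 40 = 70.4 kips.
a = T/(0.85 f'_c b) = 70.4/(0.85 × 7.25 × 17.7) = 0.645 in.
M_n = T(d − a/2) = 70.4 × (25.3 − 0.3225) = 1758.4 kip·in = 1758.4/12 = 146.53 kip·ft.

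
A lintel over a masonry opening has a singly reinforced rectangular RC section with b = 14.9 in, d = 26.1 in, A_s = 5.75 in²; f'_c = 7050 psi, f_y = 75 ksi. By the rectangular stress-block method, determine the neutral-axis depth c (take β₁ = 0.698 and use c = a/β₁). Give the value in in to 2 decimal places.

c ≈ 6.92 in

T = A_s f_y = 5.75 × 75 = 431.25 kips.
a = T/(0.85 f'_c b) = 431.25/(0.85 × 7.05 × 14.9) = 4.8299 in.
With β₁ = 0.698, c = a/β₁ = 4.8299/0.698 = 6.92 in.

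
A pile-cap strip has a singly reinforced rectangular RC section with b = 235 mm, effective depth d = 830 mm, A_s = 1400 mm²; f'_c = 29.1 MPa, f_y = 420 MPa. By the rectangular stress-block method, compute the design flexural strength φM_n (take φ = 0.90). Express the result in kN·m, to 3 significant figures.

φM_n ≈ 412 kN·m

T = A_s f_y = 1400 × 420 = 588000 N = 588 kN.
From C = T: a = T/(0.85 f'_c b) = 588000/(0.85 × 29.1 × 235) = 101.16 mm.
M_n = T(d − a/2) = 588 kN × (830 − 50.58) mm = 458.30 kN·m.
φM_n = 0.90 × 458.30 = 412.47 kN·m.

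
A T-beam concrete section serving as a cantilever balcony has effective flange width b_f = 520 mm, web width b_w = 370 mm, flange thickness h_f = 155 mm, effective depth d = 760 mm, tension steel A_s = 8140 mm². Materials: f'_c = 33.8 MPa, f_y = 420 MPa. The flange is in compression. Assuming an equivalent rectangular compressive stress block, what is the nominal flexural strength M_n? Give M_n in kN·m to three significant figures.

M_n ≈ 2190 kN·m

Tension: T = A_s f_y = 8140 × 420 = 3418800 N.
Try a within the flange: a = T/(0.85 f'_c b_f) = 3418800/(0.85 × 33.8 × 520) = 228.84 mm.
a = 228.84 > h_f = 155 mm: the block extends into the web. Split into flange-overhang and web parts.
C_f = 0.85 f'_c (b_f − b_w) h_f = 0.85 × 33.8 × (520 − 370) × 155 = 667973 N.
Remaining web compression depth: a_w = (T − C_f)/(0.85 f'_c b_w) = (3418800 − 667973)/(0.85 × 33.8 × 370) = 258.78 mm.
M_n = C_f(d − h_f/2) + (T − C_f)(d − a_w/2) = 667973 × (760 − 77.5) + 2750827 × (760 − 129.39) = 455.89 + 1734.70 = 2190.59 × 10⁶ N·mm.
M_n = 2190.59 kN·m.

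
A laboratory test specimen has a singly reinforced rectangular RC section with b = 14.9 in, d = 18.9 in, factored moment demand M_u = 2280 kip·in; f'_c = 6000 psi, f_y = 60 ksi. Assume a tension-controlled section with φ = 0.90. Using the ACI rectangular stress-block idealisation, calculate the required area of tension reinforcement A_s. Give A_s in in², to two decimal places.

A_s ≈ 2.35 in²

M_n = M_u/φ = 2280/0.90 = 2533.33 kip·in.
From M_n = 0.85 f'_c a b (d − a/2):
a = d − √(d² − 2M_n/(0.85 f'_c b)) = 18.9 − √(18.9² − 2 × 2533.33/(0.85 × 6 × 14.9)) = 1.855 in.
A_s = 0.85 f'_c a b / f_y = 0.85 × 6 × 1.855 × 14.9 / 60 = 2.349 in².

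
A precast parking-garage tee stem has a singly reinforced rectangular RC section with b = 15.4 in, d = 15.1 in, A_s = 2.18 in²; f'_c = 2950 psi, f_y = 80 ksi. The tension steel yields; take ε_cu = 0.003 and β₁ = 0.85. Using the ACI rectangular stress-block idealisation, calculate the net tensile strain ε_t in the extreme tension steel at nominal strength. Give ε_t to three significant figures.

ε_t ≈ 0.00553

a = A_s f_y/(0.85 f'_c b) = 4.516 in.
β₁ = 0.85, so c = a/β₁ = 4.516/0.85 = 5.313 in.
From the linear strain diagram with ε_cu = 0.003: ε_t = 0.003 (d − c)/c = 0.003 × (15.1 − 5.313)/5.313 = 0.00553.
Since ε_t ≥ 0.005, the section is tension-controlled.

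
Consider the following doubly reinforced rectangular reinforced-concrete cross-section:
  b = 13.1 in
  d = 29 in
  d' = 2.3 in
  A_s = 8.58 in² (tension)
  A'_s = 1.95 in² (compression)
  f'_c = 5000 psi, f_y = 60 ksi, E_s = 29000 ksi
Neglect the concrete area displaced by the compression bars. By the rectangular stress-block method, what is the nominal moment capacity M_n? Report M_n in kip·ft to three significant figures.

Assume both steels yield.
a = (A_s − A'_s) f_y/(0.85 f'_c b) = (8.58 − 1.95) × 60/(0.85 × 5 × 13.1) = 7.145 in.
c = a/β₁ = 7.145/0.8 = 8.931 in; ε'_s = 0.003(c − d')/c = 0.0022 ≥ ε_y = 0.0021, so the compression steel yields.
M_n = (A_s − A'_s) f_y (d − a/2) + A'_s f_y (d − d') = 397.8 × (29 − 3.5725) + 117 × (29 − 2.3) = 10115.1 + 3123.9 = 13239.0 kip·in = 13239.0/12 = 1103.25 kip·ft.

M_n ≈ 1100 kip·ft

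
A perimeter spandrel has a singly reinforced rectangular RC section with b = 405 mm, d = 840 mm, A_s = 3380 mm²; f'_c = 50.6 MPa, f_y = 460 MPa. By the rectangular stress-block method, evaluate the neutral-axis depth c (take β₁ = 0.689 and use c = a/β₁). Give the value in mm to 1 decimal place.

T = A_s f_y = 3380 × 460 = 1554800 N = 1554.8 kN.
Setting C = 0.85 f'_c a b equal to T: a = 1554800/(0.85 × 50.6 × 405) = 89.259 mm.
With β₁ = 0.689, c = a/β₁ = 89.259/0.689 = 129.5 mm.

c ≈ 129.5 mm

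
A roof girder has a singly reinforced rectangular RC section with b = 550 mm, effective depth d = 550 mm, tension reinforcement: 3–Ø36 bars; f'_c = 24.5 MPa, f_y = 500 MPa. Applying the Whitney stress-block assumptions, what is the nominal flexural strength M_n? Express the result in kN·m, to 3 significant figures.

M_n ≈ 738 kN·m

A_s = 3 × 1018 = 3054 mm².
T = A_s f_y = 3054 × 500 = 1527000 N = 1527 kN.
From C = T: a = T/(0.85 f'_c b) = 1527000/(0.85 × 24.5 × 550) = 133.32 mm.
M_n = T(d − a/2) = 1527 kN × (550 − 66.66) mm = 738.06 kN·m.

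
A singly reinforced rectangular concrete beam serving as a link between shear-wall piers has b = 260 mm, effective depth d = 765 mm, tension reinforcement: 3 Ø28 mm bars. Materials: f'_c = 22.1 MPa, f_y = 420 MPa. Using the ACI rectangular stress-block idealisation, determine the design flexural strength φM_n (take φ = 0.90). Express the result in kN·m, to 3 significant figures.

φM_n ≈ 479 kN·m

A_s = 3 × 616 = 1848 mm².
T = A_s f_y = 1848 × 420 = 776160 N = 776.16 kN.
From C = T: a = T/(0.85 f'_c b) = 776160/(0.85 × 22.1 × 260) = 158.92 mm.
M_n = T(d − a/2) = 776.16 kN × (765 − 79.46) mm = 532.09 kN·m.
φM_n = 0.90 × 532.09 = 478.88 kN·m.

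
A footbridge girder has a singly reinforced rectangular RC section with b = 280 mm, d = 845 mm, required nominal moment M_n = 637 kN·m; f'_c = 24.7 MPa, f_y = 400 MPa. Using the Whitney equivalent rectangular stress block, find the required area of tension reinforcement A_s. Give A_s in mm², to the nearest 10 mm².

With M_n = 0.85 f'_c a b (d − a/2), solve the quadratic for a:
a = d − √(d² − 2M_n/(0.85 f'_c b)) = 845 − √(845² − 2 × 637×10⁶/(0.85 × 24.7 × 280)) = 139.80 mm.
A_s = 0.85 f'_c a b / f_y = 0.85 × 24.7 × 139.80 × 280 / 400 = 2054.6 mm².

A_s ≈ 2050 mm²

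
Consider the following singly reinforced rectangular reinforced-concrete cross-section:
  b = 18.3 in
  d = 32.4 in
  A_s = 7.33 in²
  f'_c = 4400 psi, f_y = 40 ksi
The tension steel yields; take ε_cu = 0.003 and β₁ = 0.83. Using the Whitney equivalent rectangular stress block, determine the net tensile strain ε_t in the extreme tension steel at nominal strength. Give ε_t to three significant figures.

a = A_s f_y/(0.85 f'_c b) = 4.284 in.
β₁ = 0.83, so c = a/β₁ = 4.284/0.83 = 5.161 in.
From the linear strain diagram with ε_cu = 0.003: ε_t = 0.003 (d − c)/c = 0.003 × (32.4 − 5.161)/5.161 = 0.0158.
Since ε_t ≥ 0.005, the section is tension-controlled.

ε_t ≈ 0.0158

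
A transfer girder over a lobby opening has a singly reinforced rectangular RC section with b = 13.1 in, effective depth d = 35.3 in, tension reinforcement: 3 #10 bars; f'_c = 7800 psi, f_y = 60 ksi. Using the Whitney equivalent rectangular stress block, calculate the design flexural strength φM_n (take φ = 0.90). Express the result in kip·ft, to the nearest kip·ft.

A_s = 3 × 1.27 = 3.81 in².
T = A_s f_y = 3.81 × 60 = 228.6 kips.
a = T/(0.85 f'_c b) = 228.6/(0.85 × 7.8 × 13.1) = 2.632 in.
M_n = T(d − a/2) = 228.6 × (35.3 − 1.316) = 7768.7 kip·in = 7768.7/12 = 647.39 kip·ft.
φM_n = 0.90 × 647.39 = 582.65 kip·ft.

φM_n ≈ 583 kip·ft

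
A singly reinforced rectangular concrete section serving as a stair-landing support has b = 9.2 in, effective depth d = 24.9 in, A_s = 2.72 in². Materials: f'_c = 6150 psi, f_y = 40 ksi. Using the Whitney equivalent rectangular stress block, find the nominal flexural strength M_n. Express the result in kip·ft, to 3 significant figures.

M_n ≈ 216 kip·ft

T = A_s f_y = 2.72 × 40 = 108.8 kips.
a = T/(0.85 f'_c b) = 108.8/(0.85 × 6.15 × 9.2) = 2.262 in.
M_n = T(d − a/2) = 108.8 × (24.9 − 1.131) = 2586.1 kip·in = 2586.1/12 = 215.51 kip·ft.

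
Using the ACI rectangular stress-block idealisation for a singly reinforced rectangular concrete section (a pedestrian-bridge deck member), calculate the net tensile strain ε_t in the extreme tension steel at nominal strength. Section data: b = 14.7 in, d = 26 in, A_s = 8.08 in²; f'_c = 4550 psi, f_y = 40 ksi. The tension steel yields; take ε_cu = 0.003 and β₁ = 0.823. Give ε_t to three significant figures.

ε_t ≈ 0.00829

a = A_s f_y/(0.85 f'_c b) = 5.685 in.
β₁ = 0.823, so c = a/β₁ = 5.685/0.823 = 6.908 in.
From the linear strain diagram with ε_cu = 0.003: ε_t = 0.003 (d − c)/c = 0.003 × (26 − 6.908)/6.908 = 0.00829.
Since ε_t ≥ 0.005, the section is tension-controlled.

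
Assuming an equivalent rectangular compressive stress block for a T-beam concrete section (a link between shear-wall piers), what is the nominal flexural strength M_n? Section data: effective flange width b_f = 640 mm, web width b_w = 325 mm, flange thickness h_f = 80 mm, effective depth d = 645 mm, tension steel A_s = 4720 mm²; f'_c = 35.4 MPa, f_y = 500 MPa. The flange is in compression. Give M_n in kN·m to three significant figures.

Tension: T = A_s f_y = 4720 × 500 = 2360000 N.
Try a within the flange: a = T/(0.85 f'_c b_f) = 2360000/(0.85 × 35.4 × 640) = 122.55 mm.
a = 122.55 > h_f = 80 mm: the block extends into the web. Split into flange-overhang and web parts.
C_f = 0.85 f'_c (b_f − b_w) h_f = 0.85 × 35.4 × (640 − 325) × 80 = 758268 N.
Remaining web compression depth: a_w = (T − C_f)/(0.85 f'_c b_w) = (2360000 − 758268)/(0.85 × 35.4 × 325) = 163.79 mm.
M_n = C_f(d − h_f/2) + (T − C_f)(d − a_w/2) = 758268 × (645 − 40) + 1601732 × (645 − 81.895) = 458.75 + 901.94 = 1360.69 × 10⁶ N·mm.
M_n = 1360.69 kN·m.

M_n ≈ 1360 kN·m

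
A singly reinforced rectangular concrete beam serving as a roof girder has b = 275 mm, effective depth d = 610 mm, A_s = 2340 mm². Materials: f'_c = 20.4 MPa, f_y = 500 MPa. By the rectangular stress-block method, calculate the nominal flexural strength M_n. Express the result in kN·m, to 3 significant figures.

M_n ≈ 570 kN·m

T = A_s f_y = 2340 × 500 = 1170000 N = 1170 kN.
From C = T: a = T/(0.85 f'_c b) = 1170000/(0.85 × 20.4 × 275) = 245.36 mm.
M_n = T(d − a/2) = 1170 kN × (610 − 122.68) mm = 570.16 kN·m.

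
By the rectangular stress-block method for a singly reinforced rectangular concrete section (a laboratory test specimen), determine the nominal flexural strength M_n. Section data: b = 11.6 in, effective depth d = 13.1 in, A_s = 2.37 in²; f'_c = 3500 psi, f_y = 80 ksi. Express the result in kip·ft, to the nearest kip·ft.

T = A_s f_y = 2.37 × 80 = 189.6 kips.
a = T/(0.85 f'_c b) = 189.6/(0.85 × 3.5 × 11.6) = 5.494 in.
M_n = T(d − a/2) = 189.6 × (13.1 − 2.747) = 1962.9 kip·in = 1962.9/12 = 163.58 kip·ft.

M_n ≈ 164 kip·ft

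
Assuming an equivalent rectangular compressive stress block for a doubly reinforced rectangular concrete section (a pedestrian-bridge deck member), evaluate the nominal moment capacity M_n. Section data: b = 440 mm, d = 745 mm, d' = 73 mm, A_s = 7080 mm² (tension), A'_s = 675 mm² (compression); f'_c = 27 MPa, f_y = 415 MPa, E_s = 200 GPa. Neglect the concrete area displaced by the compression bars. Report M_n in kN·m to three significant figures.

Assume both tension and compression steel yield.
Net tension couple steel: A_s − A'_s = 6405 mm².
a = (A_s − A'_s) f_y / (0.85 f'_c b) = 2658075/(0.85 × 27 × 440) = 263.23 mm.
c = a/β₁ = 263.23/0.85 = 309.68 mm; ε'_s = 0.003(c − d')/c = 0.0023 ≥ f_y/E_s = 0.0021, so compression steel does yield.
M_n = (A_s − A'_s) f_y (d − a/2) + A'_s f_y (d − d') = [2658075 × (745 − 131.615) + 280125 × (745 − 73)] × 10⁻⁶ = 1630.42 + 188.24 = 1818.66 kN·m.

M_n ≈ 1820 kN·m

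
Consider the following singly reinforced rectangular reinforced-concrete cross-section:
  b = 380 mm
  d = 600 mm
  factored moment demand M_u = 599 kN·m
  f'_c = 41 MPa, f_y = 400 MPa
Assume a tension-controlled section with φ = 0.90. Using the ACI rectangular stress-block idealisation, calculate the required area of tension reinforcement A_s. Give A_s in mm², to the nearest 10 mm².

A_s ≈ 3000 mm²

M_n = M_u/φ = 599/0.90 = 665.556 kN·m.
With M_n = 0.85 f'_c a b (d − a/2), solve the quadratic for a:
a = d − √(d² − 2M_n/(0.85 f'_c b)) = 600 − √(600² − 2 × 665.556×10⁶/(0.85 × 41 × 380)) = 90.60 mm.
A_s = 0.85 f'_c a b / f_y = 0.85 × 41 × 90.60 × 380 / 400 = 2999.5 mm².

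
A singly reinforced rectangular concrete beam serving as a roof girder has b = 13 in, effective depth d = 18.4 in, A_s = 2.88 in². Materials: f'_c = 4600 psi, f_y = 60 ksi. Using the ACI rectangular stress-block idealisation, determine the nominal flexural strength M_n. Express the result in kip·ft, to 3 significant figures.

T = A_s f_y = 2.88 × 60 = 172.8 kips.
a = T/(0.85 f'_c b) = 172.8/(0.85 × 4.6 × 13) = 3.400 in.
M_n = T(d − a/2) = 172.8 × (18.4 − 1.7) = 2885.8 kip·in = 2885.8/12 = 240.48 kip·ft.

M_n ≈ 240 kip·ft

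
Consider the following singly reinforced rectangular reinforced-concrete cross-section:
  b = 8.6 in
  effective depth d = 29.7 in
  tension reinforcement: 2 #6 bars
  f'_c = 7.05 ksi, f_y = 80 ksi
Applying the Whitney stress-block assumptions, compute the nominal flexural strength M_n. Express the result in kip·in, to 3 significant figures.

A_s = 2 × 0.44 = 0.88 in².
T = A_s f_y = 0.88 × 80 = 70.4 kips.
a = T/(0.85 f'_c b) = 70.4/(0.85 × 7.05 × 8.6) = 1.366 in.
M_n = T(d − a/2) = 70.4 × (29.7 − 0.683) = 2042.8 kip·in.

M_n ≈ 2040 kip·in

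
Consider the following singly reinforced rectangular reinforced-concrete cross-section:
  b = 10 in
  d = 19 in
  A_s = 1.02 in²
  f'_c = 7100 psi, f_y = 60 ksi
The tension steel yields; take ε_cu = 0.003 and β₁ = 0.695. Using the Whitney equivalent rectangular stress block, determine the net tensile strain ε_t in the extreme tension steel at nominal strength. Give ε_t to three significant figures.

ε_t ≈ 0.0361

a = A_s f_y/(0.85 f'_c b) = 1.014 in.
β₁ = 0.695, so c = a/β₁ = 1.014/0.695 = 1.459 in.
From the linear strain diagram with ε_cu = 0.003: ε_t = 0.003 (d − c)/c = 0.003 × (19 − 1.459)/1.459 = 0.0361.
Since ε_t ≥ 0.005, the section is tension-controlled.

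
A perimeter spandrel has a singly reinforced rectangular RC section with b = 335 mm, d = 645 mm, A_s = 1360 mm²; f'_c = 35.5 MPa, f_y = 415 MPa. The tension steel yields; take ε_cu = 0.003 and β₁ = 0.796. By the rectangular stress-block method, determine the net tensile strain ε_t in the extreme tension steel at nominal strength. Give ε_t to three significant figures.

a = A_s f_y/(0.85 f'_c b) = 55.83 mm.
β₁ = 0.796, so c = a/β₁ = 55.83/0.796 = 70.14 mm.
From the linear strain diagram with ε_cu = 0.003: ε_t = 0.003 (d − c)/c = 0.003 × (645 − 70.14)/70.14 = 0.0246.
Since ε_t ≥ 0.005, the section is tension-controlled.

ε_t ≈ 0.0246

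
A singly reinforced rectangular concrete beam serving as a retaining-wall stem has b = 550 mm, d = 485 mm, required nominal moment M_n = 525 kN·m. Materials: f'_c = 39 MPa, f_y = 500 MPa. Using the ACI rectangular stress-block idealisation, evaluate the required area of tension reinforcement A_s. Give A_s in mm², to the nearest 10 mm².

With M_n = 0.85 f'_c a b (d − a/2), solve the quadratic for a:
a = d − √(d² − 2M_n/(0.85 f'_c b)) = 485 − √(485² − 2 × 525×10⁶/(0.85 × 39 × 550)) = 63.53 mm.
A_s = 0.85 f'_c a b / f_y = 0.85 × 39 × 63.53 × 550 / 500 = 2316.6 mm².

A_s ≈ 2320 mm²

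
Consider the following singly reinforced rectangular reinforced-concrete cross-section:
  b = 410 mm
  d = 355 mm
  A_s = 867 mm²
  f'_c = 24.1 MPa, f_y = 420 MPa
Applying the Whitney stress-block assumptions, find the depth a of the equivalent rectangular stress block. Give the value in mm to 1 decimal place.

a ≈ 43.4 mm

T = A_s f_y = 867 × 420 = 364140 N = 364.14 kN.
Setting C = 0.85 f'_c a b equal to T: a = 364140/(0.85 × 24.1 × 410) = 43.4 mm.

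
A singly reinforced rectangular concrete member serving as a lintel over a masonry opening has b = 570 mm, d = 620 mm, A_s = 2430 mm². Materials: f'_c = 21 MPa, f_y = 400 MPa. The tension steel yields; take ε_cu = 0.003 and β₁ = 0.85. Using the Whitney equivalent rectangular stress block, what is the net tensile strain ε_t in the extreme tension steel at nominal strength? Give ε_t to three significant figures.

ε_t ≈ 0.0135

a = A_s f_y/(0.85 f'_c b) = 95.53 mm.
β₁ = 0.85, so c = a/β₁ = 95.53/0.85 = 112.39 mm.
From the linear strain diagram with ε_cu = 0.003: ε_t = 0.003 (d − c)/c = 0.003 × (620 − 112.39)/112.39 = 0.0135.
Since ε_t ≥ 0.005, the section is tension-controlled.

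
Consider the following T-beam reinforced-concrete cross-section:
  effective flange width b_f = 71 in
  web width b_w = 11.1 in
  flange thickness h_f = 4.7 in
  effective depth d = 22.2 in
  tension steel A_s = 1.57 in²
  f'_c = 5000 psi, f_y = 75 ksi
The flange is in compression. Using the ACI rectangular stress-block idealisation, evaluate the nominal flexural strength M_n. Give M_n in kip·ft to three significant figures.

Tension: T = A_s f_y = 1.57 × 75 = 117.75 kips.
Try a within the flange: a = T/(0.85 f'_c b_f) = 117.75/(0.85 × 5 × 71) = 0.390 in.
Since a = 0.390 ≤ h_f = 4.7 in, the stress block lies entirely in the flange; analyse as a rectangular beam of width b_f.
M_n = T(d − a/2) = 117.75 × (22.2 − 0.195) = 2591.1 kip·in.
M_n = 2591.1/12 = 215.93 kip·ft.

M_n ≈ 216 kip·ft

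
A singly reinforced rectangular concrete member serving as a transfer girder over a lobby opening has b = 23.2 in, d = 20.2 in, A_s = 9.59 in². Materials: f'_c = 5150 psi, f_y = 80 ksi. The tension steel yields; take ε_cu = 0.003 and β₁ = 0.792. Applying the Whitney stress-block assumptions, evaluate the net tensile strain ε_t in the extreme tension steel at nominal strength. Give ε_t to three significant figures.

ε_t ≈ 0.00335

a = A_s f_y/(0.85 f'_c b) = 7.554 in.
β₁ = 0.792, so c = a/β₁ = 7.554/0.792 = 9.538 in.
From the linear strain diagram with ε_cu = 0.003: ε_t = 0.003 (d − c)/c = 0.003 × (20.2 − 9.538)/9.538 = 0.00335.
ε_t < 0.004 — the section is over-reinforced for flexure under ACI limits.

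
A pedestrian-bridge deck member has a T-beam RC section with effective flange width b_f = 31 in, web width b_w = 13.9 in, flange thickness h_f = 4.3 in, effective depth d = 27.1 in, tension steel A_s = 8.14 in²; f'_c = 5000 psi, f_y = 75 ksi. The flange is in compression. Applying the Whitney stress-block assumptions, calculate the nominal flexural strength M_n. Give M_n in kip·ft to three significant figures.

Tension: T = A_s f_y = 8.14 × 75 = 610.5 kips.
Try a within the flange: a = T/(0.85 f'_c b_f) = 610.5/(0.85 × 5 × 31) = 4.634 in.
a = 4.634 > h_f = 4.3 in: the block extends into the web. Split into flange-overhang and web parts.
C_f = 0.85 f'_c (b_f − b_w) h_f = 0.85 × 5 × (31 − 13.9) × 4.3 = 312.5 kips.
Remaining web compression depth: a_w = (T − C_f)/(0.85 f'_c b_w) = (610.5 − 312.5)/(0.85 × 5 × 13.9) = 5.044 in.
M_n = C_f(d − h_f/2) + (T − C_f)(d − a_w/2) = 312.5 × (27.1 − 2.15) + 298 × (27.1 − 2.522) = 7796.9 + 7324.2 = 15121.1 kip·in.
M_n = 15121.1/12 = 1260.09 kip·ft.

M_n ≈ 1260 kip·ft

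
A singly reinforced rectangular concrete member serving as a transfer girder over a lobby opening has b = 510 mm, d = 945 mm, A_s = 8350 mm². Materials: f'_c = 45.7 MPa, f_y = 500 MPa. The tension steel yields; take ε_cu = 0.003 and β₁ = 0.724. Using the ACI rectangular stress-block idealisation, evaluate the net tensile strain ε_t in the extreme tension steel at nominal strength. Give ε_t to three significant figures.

a = A_s f_y/(0.85 f'_c b) = 210.74 mm.
β₁ = 0.724, so c = a/β₁ = 210.74/0.724 = 291.08 mm.
From the linear strain diagram with ε_cu = 0.003: ε_t = 0.003 (d − c)/c = 0.003 × (945 − 291.08)/291.08 = 0.00674.
Since ε_t ≥ 0.005, the section is tension-controlled.

ε_t ≈ 0.00674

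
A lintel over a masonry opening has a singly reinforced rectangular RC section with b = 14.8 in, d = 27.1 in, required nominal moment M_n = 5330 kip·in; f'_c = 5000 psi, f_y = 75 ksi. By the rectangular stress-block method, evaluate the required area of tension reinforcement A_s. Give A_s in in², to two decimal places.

From M_n = 0.85 f'_c a b (d − a/2):
a = d − √(d² − 2M_n/(0.85 f'_c b)) = 27.1 − √(27.1² − 2 × 5330/(0.85 × 5 × 14.8)) = 3.332 in.
A_s = 0.85 f'_c a b / f_y = 0.85 × 5 × 3.332 × 14.8 / 75 = 2.794 in².

A_s ≈ 2.79 in²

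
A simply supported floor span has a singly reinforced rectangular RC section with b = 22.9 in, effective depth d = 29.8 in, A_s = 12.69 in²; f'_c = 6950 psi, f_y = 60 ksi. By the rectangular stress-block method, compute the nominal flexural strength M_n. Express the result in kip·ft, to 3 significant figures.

T = A_s f_y = 12.69 × 60 = 761.4 kips.
a = T/(0.85 f'_c b) = 761.4/(0.85 × 6.95 × 22.9) = 5.628 in.
M_n = T(d − a/2) = 761.4 × (29.8 − 2.814) = 20547.1 kip·in = 20547.1/12 = 1712.26 kip·ft.

M_n ≈ 1710 kip·ft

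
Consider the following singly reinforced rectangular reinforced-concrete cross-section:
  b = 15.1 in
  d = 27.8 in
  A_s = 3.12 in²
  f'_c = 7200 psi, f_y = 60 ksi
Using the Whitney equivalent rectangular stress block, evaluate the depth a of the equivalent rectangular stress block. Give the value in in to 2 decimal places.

T = A_s f_y = 3.12 × 60 = 187.2 kips.
a = T/(0.85 f'_c b) = 187.2/(0.85 × 7.2 × 15.1) = 2.03 in.

a ≈ 2.03 in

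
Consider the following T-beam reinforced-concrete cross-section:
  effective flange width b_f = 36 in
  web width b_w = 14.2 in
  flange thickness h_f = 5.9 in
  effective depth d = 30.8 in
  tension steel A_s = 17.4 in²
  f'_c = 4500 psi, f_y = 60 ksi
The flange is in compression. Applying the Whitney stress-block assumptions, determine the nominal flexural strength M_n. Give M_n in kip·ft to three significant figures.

Tension: T = A_s f_y = 17.4 × 60 = 1044 kips.
Try a within the flange: a = T/(0.85 f'_c b_f) = 1044/(0.85 × 4.5 × 36) = 7.582 in.
a = 7.582 > h_f = 5.9 in: the block extends into the web. Split into flange-overhang and web parts.
C_f = 0.85 f'_c (b_f − b_w) h_f = 0.85 × 4.5 × (36 − 14.2) × 5.9 = 492.0 kips.
Remaining web compression depth: a_w = (T − C_f)/(0.85 f'_c b_w) = (1044 − 492.0)/(0.85 × 4.5 × 14.2) = 10.163 in.
M_n = C_f(d − h_f/2) + (T − C_f)(d − a_w/2) = 492.0 × (30.8 − 2.95) + 552 × (30.8 − 5.0815) = 13702.2 + 14196.6 = 27898.8 kip·in.
M_n = 27898.8/12 = 2324.90 kip·ft.

M_n ≈ 2320 kip·ft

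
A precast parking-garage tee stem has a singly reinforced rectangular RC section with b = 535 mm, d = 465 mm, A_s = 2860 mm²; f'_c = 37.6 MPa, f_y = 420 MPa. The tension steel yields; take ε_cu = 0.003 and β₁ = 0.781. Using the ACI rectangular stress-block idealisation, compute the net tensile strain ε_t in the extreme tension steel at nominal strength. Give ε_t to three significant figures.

ε_t ≈ 0.0125

a = A_s f_y/(0.85 f'_c b) = 70.25 mm.
β₁ = 0.781, so c = a/β₁ = 70.25/0.781 = 89.95 mm.
From the linear strain diagram with ε_cu = 0.003: ε_t = 0.003 (d − c)/c = 0.003 × (465 − 89.95)/89.95 = 0.0125.
Since ε_t ≥ 0.005, the section is tension-controlled.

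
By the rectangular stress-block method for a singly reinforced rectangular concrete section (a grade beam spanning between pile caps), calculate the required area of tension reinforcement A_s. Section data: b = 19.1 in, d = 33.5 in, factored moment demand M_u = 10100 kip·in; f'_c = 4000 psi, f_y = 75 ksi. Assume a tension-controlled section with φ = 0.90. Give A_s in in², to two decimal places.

A_s ≈ 4.88 in²

M_n = M_u/φ = 10100/0.90 = 11222.2 kip·in.
From M_n = 0.85 f'_c a b (d − a/2):
a = d − √(d² − 2M_n/(0.85 f'_c b)) = 33.5 − √(33.5² − 2 × 11222.2/(0.85 × 4 × 19.1)) = 5.632 in.
A_s = 0.85 f'_c a b / f_y = 0.85 × 4 × 5.632 × 19.1 / 75 = 4.877 in².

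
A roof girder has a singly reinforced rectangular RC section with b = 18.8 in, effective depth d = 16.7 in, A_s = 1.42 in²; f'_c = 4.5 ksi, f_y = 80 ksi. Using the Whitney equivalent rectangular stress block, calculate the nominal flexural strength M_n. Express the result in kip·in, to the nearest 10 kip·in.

M_n ≈ 1810 kip·in

T = A_s f_y = 1.42 × 80 = 113.6 kips.
a = T/(0.85 f'_c b) = 113.6/(0.85 × 4.5 × 18.8) = 1.580 in.
M_n = T(d − a/2) = 113.6 × (16.7 − 0.79) = 1807.4 kip·in.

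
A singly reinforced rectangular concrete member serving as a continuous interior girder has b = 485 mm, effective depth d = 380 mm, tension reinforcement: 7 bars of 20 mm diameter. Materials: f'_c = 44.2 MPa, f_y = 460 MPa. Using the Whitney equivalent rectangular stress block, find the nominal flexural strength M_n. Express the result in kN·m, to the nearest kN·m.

M_n ≈ 356 kN·m

A_s = 7 × 314 = 2198 mm².
T = A_s f_y = 2198 × 460 = 1011080 N = 1011.08 kN.
From C = T: a = T/(0.85 f'_c b) = 1011080/(0.85 × 44.2 × 485) = 55.49 mm.
M_n = T(d − a/2) = 1011.08 kN × (380 − 27.745) mm = 356.16 kN·m.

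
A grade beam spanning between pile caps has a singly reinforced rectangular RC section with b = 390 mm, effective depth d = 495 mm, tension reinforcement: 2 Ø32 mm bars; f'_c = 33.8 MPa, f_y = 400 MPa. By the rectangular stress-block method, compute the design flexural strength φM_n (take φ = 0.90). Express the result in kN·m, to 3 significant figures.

A_s = 2 × 804 = 1608 mm².
T = A_s f_y = 1608 × 400 = 643200 N = 643.2 kN.
From C = T: a = T/(0.85 f'_c b) = 643200/(0.85 × 33.8 × 390) = 57.40 mm.
M_n = T(d − a/2) = 643.2 kN × (495 − 28.7) mm = 299.92 kN·m.
φM_n = 0.90 × 299.92 = 269.93 kN·m.

φM_n ≈ 270 kN·m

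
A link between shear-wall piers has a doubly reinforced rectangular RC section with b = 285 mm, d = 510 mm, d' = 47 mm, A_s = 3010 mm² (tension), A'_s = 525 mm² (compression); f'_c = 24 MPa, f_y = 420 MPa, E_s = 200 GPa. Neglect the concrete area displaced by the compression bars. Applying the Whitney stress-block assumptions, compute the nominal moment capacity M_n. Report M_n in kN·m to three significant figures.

M_n ≈ 541 kN·m

Assume both tension and compression steel yield.
Net tension couple steel: A_s − A'_s = 2485 mm².
a = (A_s − A'_s) f_y / (0.85 f'_c b) = 1043700/(0.85 × 24 × 285) = 179.51 mm.
c = a/β₁ = 179.51/0.85 = 211.19 mm; ε'_s = 0.003(c − d')/c = 0.0023 ≥ f_y/E_s = 0.0021, so compression steel does yield.
M_n = (A_s − A'_s) f_y (d − a/2) + A'_s f_y (d − d') = [1043700 × (510 − 89.755) + 220500 × (510 − 47)] × 10⁻⁶ = 438.61 + 102.09 = 540.70 kN·m.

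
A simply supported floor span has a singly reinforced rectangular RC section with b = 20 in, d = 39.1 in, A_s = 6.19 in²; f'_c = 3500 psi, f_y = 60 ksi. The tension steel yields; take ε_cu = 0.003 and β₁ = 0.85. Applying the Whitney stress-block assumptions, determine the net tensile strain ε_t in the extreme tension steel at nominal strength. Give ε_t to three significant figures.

a = A_s f_y/(0.85 f'_c b) = 6.242 in.
β₁ = 0.85, so c = a/β₁ = 6.242/0.85 = 7.344 in.
From the linear strain diagram with ε_cu = 0.003: ε_t = 0.003 (d − c)/c = 0.003 × (39.1 − 7.344)/7.344 = 0.0130.
Since ε_t ≥ 0.005, the section is tension-controlled.

ε_t ≈ 0.0130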